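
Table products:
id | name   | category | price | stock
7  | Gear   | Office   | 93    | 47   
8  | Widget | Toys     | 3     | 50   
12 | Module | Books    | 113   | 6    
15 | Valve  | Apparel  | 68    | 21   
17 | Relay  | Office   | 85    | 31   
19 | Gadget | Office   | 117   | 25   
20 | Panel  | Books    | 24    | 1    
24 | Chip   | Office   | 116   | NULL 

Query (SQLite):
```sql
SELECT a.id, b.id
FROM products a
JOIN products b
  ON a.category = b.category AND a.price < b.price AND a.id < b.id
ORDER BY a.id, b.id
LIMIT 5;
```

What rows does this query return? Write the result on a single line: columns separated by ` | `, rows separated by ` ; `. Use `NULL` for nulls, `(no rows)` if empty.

Pairs (a,b) with same category, a.price < b.price, a.id < b.id.
category groups: Apparel:{15} Books:{12,20} Office:{7,17,19,24} Toys:{8}
Ordered by (a.id, b.id); first 5.

7 | 19 ; 7 | 24 ; 17 | 19 ; 17 | 24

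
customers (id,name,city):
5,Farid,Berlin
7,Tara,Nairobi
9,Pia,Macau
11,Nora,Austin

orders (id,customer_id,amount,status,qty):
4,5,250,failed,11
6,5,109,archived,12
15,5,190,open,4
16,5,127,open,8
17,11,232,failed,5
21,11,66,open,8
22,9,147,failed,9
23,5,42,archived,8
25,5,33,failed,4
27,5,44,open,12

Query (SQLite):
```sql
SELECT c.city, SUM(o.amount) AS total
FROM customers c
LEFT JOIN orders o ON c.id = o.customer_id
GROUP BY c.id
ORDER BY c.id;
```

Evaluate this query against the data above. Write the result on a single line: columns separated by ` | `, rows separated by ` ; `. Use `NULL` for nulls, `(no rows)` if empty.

Berlin | 795 ; Nairobi | NULL ; Macau | 147 ; Austin | 298

LEFT JOIN keeps every customers row; unmatched ones get NULL for orders columns.
Group by customers.id and compute SUM(o.amount). SUM over an all-NULL group is NULL.
  5: ids {4, 6, 15, 16, 23, 25, 27} → SUM(o.amount)=795
  7: ids {—} → SUM(o.amount)=NULL
  9: ids {22} → SUM(o.amount)=147
  11: ids {17, 21} → SUM(o.amount)=298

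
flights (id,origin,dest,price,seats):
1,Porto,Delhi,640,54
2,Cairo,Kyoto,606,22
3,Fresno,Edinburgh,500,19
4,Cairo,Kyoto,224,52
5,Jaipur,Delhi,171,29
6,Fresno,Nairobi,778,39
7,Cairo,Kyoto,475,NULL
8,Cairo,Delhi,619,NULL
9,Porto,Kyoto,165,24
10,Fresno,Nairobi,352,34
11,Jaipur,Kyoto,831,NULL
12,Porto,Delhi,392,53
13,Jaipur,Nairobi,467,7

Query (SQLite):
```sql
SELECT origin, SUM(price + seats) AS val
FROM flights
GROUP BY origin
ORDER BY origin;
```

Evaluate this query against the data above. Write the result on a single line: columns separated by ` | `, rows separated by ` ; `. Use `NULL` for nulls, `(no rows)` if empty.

Cairo | 904 ; Fresno | 1722 ; Jaipur | 674 ; Porto | 1328

For each row compute price + seats.
Group by origin; take SUM of the expression per group.
  Cairo: ids {2, 4, 7, 8} → SUM(price + seats)=904
  Fresno: ids {3, 6, 10} → SUM(price + seats)=1722
  Jaipur: ids {5, 11, 13} → SUM(price + seats)=674
  Porto: ids {1, 9, 12} → SUM(price + seats)=1328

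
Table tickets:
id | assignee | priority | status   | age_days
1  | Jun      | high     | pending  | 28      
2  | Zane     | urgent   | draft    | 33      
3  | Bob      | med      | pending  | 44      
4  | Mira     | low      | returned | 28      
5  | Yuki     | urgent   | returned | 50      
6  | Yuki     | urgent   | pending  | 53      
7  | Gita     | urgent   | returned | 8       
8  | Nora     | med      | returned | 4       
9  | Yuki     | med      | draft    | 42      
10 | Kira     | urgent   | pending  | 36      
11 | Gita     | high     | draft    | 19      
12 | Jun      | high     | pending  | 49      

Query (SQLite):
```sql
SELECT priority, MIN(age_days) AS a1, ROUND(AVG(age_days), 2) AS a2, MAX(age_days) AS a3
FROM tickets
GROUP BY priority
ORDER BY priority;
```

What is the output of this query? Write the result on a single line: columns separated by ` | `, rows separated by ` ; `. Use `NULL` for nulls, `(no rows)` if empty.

high | 19 | 32 | 49 ; low | 28 | 28 | 28 ; med | 4 | 30 | 44 ; urgent | 8 | 36 | 53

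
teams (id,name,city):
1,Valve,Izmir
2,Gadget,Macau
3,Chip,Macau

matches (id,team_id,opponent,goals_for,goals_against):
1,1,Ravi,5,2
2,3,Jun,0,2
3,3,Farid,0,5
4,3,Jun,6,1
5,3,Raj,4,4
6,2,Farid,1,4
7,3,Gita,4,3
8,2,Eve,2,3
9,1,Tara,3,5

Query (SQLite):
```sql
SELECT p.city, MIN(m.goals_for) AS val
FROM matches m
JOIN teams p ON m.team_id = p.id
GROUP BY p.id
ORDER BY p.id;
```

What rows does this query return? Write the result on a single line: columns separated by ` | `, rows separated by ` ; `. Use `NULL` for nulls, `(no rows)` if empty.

Izmir | 3 ; Macau | 1 ; Macau | 0

Join each matches row to its teams via team_id.
Group joined rows by teams.id; compute MIN(m.goals_for) per group.
  1: ids {1, 9} → MIN(m.goals_for)=3
  2: ids {6, 8} → MIN(m.goals_for)=1
  3: ids {2, 3, 4, 5, 7} → MIN(m.goals_for)=0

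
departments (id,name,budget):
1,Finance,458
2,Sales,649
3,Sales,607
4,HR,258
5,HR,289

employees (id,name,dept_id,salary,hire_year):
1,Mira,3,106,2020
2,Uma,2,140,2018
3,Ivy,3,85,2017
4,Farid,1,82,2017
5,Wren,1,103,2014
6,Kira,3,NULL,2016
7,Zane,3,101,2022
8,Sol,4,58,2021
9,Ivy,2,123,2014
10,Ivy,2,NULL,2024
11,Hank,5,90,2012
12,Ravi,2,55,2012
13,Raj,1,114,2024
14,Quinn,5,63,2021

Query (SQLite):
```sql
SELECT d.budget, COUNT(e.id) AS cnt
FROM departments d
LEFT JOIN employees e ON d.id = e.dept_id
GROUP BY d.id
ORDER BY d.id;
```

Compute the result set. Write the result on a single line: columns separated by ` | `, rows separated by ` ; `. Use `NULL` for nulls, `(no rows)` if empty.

LEFT JOIN keeps every departments row; unmatched ones get NULL for employees columns.
Group by departments.id and compute COUNT(e.id). COUNT(col) of an all-NULL group is 0.
  1: ids {4, 5, 13} → COUNT(e.id)=3
  2: ids {2, 9, 10, 12} → COUNT(e.id)=4
  3: ids {1, 3, 6, 7} → COUNT(e.id)=4
  4: ids {8} → COUNT(e.id)=1
  5: ids {11, 14} → COUNT(e.id)=2

458 | 3 ; 649 | 4 ; 607 | 4 ; 258 | 1 ; 289 | 2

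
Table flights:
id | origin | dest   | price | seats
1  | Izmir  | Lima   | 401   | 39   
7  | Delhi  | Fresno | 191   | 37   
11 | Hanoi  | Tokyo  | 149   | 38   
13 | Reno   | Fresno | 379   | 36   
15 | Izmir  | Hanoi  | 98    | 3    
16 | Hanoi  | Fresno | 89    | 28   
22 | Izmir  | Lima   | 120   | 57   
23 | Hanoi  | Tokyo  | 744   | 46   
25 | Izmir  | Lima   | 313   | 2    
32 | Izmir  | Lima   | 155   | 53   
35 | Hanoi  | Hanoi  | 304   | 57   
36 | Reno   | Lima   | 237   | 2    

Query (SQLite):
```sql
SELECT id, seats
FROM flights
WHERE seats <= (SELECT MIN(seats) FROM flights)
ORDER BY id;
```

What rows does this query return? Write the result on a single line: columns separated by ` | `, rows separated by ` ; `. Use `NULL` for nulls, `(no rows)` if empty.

25 | 2 ; 36 | 2

Scalar subquery: MIN(seats) over all flights rows = 2.
Keep rows where seats <= that value.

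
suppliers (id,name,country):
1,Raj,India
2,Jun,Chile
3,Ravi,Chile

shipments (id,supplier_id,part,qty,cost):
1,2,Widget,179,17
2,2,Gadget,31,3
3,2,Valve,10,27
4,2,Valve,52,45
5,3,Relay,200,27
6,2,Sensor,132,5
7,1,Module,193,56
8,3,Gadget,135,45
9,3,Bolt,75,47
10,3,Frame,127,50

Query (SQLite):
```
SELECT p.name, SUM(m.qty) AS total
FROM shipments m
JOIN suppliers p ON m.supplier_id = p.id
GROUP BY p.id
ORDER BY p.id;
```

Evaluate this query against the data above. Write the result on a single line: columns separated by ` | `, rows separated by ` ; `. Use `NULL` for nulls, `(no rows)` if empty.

Raj | 193 ; Jun | 404 ; Ravi | 537

Join each shipments row to its suppliers via supplier_id.
Group joined rows by suppliers.id; compute SUM(m.qty) per group.
  1: ids {7} → SUM(m.qty)=193
  2: ids {1, 2, 3, 4, 6} → SUM(m.qty)=404
  3: ids {5, 8, 9, 10} → SUM(m.qty)=537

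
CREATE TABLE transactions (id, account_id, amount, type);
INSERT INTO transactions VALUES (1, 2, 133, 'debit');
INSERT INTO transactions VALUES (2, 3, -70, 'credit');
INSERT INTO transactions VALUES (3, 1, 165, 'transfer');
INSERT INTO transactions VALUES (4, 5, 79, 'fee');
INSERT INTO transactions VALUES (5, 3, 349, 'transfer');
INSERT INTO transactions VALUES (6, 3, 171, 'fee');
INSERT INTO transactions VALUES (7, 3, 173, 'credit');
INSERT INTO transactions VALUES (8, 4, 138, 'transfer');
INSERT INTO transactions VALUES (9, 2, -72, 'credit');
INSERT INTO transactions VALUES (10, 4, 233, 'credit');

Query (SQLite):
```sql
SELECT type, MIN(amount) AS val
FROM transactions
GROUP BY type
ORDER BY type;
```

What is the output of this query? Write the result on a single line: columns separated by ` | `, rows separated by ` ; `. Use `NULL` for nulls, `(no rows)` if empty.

Partition transactions by type; compute MIN(amount) within each group.
  credit: ids {2, 7, 9, 10} → MIN(amount)=-72
  debit: ids {1} → MIN(amount)=133
  fee: ids {4, 6} → MIN(amount)=79
  transfer: ids {3, 5, 8} → MIN(amount)=138

credit | -72 ; debit | 133 ; fee | 79 ; transfer | 138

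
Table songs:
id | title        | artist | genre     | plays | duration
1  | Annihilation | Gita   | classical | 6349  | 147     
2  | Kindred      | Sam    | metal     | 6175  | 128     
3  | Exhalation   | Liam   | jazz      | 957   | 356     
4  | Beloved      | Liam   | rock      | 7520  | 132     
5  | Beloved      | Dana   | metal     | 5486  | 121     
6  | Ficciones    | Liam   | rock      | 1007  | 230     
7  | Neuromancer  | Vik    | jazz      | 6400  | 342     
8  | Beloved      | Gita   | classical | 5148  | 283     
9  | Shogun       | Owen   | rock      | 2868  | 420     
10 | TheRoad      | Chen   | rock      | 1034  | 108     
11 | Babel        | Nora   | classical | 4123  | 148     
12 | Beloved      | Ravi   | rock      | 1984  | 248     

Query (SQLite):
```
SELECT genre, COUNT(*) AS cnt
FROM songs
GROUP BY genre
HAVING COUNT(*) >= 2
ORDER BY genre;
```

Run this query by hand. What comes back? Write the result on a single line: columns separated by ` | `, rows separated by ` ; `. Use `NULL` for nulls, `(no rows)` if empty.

classical | 3 ; jazz | 2 ; metal | 2 ; rock | 5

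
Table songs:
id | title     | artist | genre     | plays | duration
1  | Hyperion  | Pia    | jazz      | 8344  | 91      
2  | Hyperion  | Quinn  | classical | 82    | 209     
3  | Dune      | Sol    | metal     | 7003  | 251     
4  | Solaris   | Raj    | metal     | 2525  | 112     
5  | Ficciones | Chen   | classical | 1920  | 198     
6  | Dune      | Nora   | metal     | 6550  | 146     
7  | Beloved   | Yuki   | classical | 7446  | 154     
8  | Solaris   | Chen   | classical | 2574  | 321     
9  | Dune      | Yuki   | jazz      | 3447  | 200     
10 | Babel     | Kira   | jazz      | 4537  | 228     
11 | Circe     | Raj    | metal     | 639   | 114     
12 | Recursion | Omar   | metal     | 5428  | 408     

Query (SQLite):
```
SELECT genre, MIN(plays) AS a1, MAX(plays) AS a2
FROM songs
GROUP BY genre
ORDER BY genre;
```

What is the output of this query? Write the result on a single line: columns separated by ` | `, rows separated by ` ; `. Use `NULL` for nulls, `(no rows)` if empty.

classical | 82 | 7446 ; jazz | 3447 | 8344 ; metal | 639 | 7003

Group songs by genre.
Per group compute: MIN(plays), MAX(plays).
  classical: ids {2, 5, 7, 8} → MIN(plays)=82, MAX(plays)=7446
  jazz: ids {1, 9, 10} → MIN(plays)=3447, MAX(plays)=8344
  metal: ids {3, 4, 6, 11, 12} → MIN(plays)=639, MAX(plays)=7003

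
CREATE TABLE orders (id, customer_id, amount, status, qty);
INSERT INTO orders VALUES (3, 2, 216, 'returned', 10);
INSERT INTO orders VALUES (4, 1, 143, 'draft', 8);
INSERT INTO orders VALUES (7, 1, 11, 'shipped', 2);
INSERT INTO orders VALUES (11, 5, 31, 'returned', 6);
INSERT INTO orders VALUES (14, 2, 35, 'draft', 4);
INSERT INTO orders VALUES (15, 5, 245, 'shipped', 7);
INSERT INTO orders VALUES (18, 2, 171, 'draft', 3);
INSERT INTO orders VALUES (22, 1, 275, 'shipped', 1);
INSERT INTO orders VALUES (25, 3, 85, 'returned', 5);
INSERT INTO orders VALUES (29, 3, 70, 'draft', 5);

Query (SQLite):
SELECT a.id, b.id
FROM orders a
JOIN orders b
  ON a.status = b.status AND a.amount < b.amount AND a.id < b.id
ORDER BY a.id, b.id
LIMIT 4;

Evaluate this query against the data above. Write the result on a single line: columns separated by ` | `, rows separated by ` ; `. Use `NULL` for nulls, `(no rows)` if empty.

4 | 18 ; 7 | 15 ; 7 | 22 ; 11 | 25

Pairs (a,b) with same status, a.amount < b.amount, a.id < b.id.
status groups: draft:{4,14,18,29} returned:{3,11,25} shipped:{7,15,22}
Ordered by (a.id, b.id); first 4.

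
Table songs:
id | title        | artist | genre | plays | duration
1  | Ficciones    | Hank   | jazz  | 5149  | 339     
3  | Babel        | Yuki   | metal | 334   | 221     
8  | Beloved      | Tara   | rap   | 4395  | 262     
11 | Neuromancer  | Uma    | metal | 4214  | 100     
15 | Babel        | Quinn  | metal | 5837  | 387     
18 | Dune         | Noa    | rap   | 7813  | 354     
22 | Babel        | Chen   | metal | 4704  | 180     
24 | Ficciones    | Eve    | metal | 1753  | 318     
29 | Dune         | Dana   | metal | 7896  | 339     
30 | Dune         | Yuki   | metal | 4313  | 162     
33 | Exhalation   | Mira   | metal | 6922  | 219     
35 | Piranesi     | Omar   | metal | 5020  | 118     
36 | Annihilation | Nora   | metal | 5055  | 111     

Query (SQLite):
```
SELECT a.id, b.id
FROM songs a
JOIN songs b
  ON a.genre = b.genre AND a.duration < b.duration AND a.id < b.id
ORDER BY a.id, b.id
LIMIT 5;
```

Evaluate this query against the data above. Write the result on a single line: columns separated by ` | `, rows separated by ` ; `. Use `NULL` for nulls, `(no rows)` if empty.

Pairs (a,b) with same genre, a.duration < b.duration, a.id < b.id.
genre groups: jazz:{1} metal:{3,11,15,22,24,29,30,33,35,36} rap:{8,18}
Ordered by (a.id, b.id); first 5.

3 | 15 ; 3 | 24 ; 3 | 29 ; 8 | 18 ; 11 | 15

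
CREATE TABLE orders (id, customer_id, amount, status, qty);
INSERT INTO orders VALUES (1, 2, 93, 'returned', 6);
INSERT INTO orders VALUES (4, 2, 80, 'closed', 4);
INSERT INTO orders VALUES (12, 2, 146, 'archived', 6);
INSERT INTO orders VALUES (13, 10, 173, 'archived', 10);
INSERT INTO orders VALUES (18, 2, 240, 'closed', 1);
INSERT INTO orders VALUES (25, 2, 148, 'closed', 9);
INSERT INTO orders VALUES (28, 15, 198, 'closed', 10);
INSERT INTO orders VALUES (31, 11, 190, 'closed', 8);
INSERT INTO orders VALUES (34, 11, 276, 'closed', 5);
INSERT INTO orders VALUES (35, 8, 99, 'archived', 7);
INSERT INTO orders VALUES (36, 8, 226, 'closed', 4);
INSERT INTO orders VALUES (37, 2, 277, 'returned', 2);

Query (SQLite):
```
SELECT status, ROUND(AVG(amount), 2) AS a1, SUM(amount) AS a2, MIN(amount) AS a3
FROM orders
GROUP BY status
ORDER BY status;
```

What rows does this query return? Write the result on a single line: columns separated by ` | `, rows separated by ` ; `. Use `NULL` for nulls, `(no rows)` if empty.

Group orders by status.
Per group compute: ROUND(AVG(amount), 2), SUM(amount), MIN(amount).
  archived: ids {12, 13, 35} → ROUND(AVG(amount), 2)=139.33, SUM(amount)=418, MIN(amount)=99
  closed: ids {4, 18, 25, 28, 31, 34, 36} → ROUND(AVG(amount), 2)=194, SUM(amount)=1358, MIN(amount)=80
  returned: ids {1, 37} → ROUND(AVG(amount), 2)=185, SUM(amount)=370, MIN(amount)=93

archived | 139.33 | 418 | 99 ; closed | 194 | 1358 | 80 ; returned | 185 | 370 | 93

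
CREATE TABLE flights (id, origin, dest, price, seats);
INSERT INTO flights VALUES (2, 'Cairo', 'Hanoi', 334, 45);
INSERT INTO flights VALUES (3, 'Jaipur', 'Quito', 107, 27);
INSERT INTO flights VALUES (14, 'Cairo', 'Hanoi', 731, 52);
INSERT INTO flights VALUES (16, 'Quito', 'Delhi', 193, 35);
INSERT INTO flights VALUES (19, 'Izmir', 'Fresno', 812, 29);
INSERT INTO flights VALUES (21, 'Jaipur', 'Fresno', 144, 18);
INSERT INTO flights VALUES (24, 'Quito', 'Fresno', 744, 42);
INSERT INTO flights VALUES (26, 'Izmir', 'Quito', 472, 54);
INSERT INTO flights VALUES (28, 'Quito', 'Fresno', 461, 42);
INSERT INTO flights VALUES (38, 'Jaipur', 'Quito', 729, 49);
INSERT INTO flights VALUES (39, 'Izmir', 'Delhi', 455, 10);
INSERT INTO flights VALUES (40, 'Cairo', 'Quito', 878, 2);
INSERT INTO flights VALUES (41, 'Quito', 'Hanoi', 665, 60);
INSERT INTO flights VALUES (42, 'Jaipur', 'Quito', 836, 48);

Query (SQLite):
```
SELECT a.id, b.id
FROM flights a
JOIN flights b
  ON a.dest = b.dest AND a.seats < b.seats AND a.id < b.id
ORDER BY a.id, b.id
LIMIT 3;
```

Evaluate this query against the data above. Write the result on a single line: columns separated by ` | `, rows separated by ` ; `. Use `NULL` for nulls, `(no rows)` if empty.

2 | 14 ; 2 | 41 ; 3 | 26

Pairs (a,b) with same dest, a.seats < b.seats, a.id < b.id.
dest groups: Delhi:{16,39} Fresno:{19,21,24,28} Hanoi:{2,14,41} Quito:{3,26,38,40,42}
Ordered by (a.id, b.id); first 3.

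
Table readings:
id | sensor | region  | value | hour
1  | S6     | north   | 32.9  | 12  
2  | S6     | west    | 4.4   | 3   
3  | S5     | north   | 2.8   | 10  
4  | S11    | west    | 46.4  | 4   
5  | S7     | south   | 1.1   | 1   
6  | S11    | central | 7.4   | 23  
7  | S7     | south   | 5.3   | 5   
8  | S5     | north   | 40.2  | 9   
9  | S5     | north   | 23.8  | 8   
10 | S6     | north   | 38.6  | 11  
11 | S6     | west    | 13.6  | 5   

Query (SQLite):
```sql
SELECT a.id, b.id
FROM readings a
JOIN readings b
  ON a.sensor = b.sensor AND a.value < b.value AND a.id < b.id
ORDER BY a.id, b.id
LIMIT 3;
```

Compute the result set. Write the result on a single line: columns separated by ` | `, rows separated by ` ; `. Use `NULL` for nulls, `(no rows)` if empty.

Pairs (a,b) with same sensor, a.value < b.value, a.id < b.id.
sensor groups: S11:{4,6} S5:{3,8,9} S6:{1,2,10,11} S7:{5,7}
Ordered by (a.id, b.id); first 3.

1 | 10 ; 2 | 10 ; 2 | 11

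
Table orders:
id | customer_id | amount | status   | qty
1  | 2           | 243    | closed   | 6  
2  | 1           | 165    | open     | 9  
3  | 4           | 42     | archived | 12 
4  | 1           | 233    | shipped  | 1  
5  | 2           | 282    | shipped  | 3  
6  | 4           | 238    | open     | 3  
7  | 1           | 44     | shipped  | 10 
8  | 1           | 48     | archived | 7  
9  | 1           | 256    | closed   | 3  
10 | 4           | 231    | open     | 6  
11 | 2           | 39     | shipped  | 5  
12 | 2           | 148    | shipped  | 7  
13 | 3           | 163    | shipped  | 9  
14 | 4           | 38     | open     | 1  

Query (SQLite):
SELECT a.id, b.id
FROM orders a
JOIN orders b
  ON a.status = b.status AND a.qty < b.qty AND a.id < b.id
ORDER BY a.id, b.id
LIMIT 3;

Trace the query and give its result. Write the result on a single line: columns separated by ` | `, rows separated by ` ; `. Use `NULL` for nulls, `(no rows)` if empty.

4 | 5 ; 4 | 7 ; 4 | 11

Pairs (a,b) with same status, a.qty < b.qty, a.id < b.id.
status groups: archived:{3,8} closed:{1,9} open:{2,6,10,14} shipped:{4,5,7,11,12,13}
Ordered by (a.id, b.id); first 3.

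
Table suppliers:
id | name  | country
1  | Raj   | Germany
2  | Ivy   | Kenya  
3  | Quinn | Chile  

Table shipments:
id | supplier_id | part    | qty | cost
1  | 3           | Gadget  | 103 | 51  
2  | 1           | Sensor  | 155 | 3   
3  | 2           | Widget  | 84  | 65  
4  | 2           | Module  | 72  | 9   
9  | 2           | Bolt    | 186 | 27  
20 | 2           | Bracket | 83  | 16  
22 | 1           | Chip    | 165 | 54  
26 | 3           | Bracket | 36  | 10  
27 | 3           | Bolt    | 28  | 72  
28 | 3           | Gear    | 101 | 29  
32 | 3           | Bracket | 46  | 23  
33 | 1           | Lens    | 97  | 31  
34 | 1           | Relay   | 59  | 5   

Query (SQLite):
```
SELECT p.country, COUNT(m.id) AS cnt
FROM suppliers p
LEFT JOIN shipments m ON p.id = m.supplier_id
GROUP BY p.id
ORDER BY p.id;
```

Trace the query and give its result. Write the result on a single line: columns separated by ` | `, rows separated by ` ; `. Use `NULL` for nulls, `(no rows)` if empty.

LEFT JOIN keeps every suppliers row; unmatched ones get NULL for shipments columns.
Group by suppliers.id and compute COUNT(m.id). COUNT(col) of an all-NULL group is 0.
  1: ids {2, 22, 33, 34} → COUNT(m.id)=4
  2: ids {3, 4, 9, 20} → COUNT(m.id)=4
  3: ids {1, 26, 27, 28, 32} → COUNT(m.id)=5

Germany | 4 ; Kenya | 4 ; Chile | 5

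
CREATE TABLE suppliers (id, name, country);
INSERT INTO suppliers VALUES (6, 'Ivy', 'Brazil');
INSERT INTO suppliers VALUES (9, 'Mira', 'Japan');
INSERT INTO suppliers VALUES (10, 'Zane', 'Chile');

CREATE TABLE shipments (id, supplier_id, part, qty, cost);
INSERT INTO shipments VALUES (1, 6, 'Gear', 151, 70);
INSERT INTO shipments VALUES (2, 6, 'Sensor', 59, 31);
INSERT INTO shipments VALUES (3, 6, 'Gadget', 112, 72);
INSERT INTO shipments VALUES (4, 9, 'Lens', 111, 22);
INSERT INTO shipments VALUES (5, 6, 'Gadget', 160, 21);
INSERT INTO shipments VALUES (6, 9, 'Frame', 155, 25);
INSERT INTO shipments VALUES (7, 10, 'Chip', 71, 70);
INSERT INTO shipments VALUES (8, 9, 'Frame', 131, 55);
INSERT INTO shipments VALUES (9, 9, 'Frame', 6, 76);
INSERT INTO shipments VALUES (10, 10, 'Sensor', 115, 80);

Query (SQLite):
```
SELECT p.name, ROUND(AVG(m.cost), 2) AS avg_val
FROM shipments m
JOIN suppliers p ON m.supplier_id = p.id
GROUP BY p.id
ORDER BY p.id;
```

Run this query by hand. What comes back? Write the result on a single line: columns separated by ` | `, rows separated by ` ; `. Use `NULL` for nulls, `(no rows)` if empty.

Ivy | 48.5 ; Mira | 44.5 ; Zane | 75

Join each shipments row to its suppliers via supplier_id.
Group joined rows by suppliers.id; compute ROUND(AVG(m.cost), 2) per group.
  6: ids {1, 2, 3, 5} → ROUND(AVG(m.cost), 2)=48.5
  9: ids {4, 6, 8, 9} → ROUND(AVG(m.cost), 2)=44.5
  10: ids {7, 10} → ROUND(AVG(m.cost), 2)=75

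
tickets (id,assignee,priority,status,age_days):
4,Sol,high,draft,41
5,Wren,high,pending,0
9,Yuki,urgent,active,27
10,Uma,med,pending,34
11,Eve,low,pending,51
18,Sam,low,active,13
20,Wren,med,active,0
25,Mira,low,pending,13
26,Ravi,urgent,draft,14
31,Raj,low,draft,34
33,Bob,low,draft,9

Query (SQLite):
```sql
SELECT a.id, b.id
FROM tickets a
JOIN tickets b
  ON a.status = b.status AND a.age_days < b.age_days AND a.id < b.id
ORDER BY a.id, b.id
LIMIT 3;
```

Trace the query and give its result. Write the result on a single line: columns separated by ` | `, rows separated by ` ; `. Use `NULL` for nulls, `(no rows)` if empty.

Pairs (a,b) with same status, a.age_days < b.age_days, a.id < b.id.
status groups: active:{9,18,20} draft:{4,26,31,33} pending:{5,10,11,25}
Ordered by (a.id, b.id); first 3.

5 | 10 ; 5 | 11 ; 5 | 25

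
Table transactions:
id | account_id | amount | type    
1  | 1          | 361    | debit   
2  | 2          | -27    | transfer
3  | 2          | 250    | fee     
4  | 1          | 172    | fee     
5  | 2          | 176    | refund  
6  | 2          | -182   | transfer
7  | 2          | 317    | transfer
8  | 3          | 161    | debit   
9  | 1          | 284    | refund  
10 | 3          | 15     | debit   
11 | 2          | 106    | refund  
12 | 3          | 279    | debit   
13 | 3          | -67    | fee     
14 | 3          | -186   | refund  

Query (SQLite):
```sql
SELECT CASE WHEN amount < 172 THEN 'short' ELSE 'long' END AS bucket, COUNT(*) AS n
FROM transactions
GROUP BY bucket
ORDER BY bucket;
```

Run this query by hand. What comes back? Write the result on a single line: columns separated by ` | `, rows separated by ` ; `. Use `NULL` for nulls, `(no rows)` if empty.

Bucket rows by amount < 172 → 'short' else 'long'; count each bucket.

long | 7 ; short | 7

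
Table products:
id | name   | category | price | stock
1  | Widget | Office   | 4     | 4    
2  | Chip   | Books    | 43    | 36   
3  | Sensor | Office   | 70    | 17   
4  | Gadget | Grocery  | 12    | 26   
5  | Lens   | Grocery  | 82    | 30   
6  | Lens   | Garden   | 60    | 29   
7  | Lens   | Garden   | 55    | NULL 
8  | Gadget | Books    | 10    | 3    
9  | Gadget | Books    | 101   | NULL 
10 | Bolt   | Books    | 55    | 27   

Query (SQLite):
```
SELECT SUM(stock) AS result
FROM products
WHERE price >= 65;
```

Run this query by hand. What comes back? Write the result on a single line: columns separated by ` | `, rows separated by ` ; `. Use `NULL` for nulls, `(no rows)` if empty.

Rows where price >= 65 → stock values: [17, 30, NULL].
SUM of non-NULL values = 47.

47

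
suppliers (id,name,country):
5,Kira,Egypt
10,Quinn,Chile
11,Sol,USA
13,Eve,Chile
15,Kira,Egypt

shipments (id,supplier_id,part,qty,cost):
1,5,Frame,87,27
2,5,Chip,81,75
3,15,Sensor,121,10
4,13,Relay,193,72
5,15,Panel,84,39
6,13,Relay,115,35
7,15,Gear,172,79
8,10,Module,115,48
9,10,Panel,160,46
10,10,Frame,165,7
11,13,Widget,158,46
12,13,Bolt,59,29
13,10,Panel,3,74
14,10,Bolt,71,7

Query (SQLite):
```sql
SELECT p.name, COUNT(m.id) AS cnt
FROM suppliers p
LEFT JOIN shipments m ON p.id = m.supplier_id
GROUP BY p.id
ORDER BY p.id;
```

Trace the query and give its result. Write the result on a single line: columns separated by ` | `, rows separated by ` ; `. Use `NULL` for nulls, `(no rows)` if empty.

LEFT JOIN keeps every suppliers row; unmatched ones get NULL for shipments columns.
Group by suppliers.id and compute COUNT(m.id). COUNT(col) of an all-NULL group is 0.
  5: ids {1, 2} → COUNT(m.id)=2
  10: ids {8, 9, 10, 13, 14} → COUNT(m.id)=5
  11: ids {—} → COUNT(m.id)=0
  13: ids {4, 6, 11, 12} → COUNT(m.id)=4
  15: ids {3, 5, 7} → COUNT(m.id)=3

Kira | 2 ; Quinn | 5 ; Sol | 0 ; Eve | 4 ; Kira | 3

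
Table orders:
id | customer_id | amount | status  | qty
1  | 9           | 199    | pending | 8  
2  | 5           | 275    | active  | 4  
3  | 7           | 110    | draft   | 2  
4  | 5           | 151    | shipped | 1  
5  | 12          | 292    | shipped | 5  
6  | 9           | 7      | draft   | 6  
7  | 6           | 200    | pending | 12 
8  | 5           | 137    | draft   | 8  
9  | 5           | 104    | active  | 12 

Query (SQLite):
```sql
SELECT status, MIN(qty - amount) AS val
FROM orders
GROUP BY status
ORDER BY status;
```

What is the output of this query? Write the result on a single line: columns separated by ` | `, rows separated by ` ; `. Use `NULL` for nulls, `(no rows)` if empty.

active | -271 ; draft | -129 ; pending | -191 ; shipped | -287

For each row compute qty - amount.
Group by status; take MIN of the expression per group.
  active: ids {2, 9} → MIN(qty - amount)=-271
  draft: ids {3, 6, 8} → MIN(qty - amount)=-129
  pending: ids {1, 7} → MIN(qty - amount)=-191
  shipped: ids {4, 5} → MIN(qty - amount)=-287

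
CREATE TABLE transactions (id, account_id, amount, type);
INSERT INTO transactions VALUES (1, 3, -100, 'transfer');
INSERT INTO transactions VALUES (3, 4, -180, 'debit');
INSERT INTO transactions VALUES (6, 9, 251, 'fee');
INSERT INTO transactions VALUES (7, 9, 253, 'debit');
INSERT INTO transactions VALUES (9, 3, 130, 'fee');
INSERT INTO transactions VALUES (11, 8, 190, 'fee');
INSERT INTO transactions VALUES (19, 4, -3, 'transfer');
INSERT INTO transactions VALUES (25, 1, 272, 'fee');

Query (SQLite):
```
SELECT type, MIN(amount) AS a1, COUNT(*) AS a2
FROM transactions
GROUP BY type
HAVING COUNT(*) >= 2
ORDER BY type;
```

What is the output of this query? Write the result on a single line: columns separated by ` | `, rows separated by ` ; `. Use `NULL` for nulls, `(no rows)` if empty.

debit | -180 | 2 ; fee | 130 | 4 ; transfer | -100 | 2

Group transactions by type.
Per group compute: MIN(amount), COUNT(*).
HAVING: drop groups with fewer than 2 rows.
  debit: ids {3, 7} → MIN(amount)=-180, COUNT(*)=2
  fee: ids {6, 9, 11, 25} → MIN(amount)=130, COUNT(*)=4
  transfer: ids {1, 19} → MIN(amount)=-100, COUNT(*)=2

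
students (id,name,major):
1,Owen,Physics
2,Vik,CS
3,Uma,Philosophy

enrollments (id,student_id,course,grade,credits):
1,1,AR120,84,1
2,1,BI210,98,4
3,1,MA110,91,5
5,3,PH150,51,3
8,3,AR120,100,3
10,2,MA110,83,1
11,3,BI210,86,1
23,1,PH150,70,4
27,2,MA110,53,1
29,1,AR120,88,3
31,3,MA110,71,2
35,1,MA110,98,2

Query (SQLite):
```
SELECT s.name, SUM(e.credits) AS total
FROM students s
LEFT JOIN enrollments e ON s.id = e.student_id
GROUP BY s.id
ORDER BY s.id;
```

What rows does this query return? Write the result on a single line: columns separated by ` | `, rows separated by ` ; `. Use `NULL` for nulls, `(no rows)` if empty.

Owen | 19 ; Vik | 2 ; Uma | 9

LEFT JOIN keeps every students row; unmatched ones get NULL for enrollments columns.
Group by students.id and compute SUM(e.credits). SUM over an all-NULL group is NULL.
  1: ids {1, 2, 3, 23, 29, 35} → SUM(e.credits)=19
  2: ids {10, 27} → SUM(e.credits)=2
  3: ids {5, 8, 11, 31} → SUM(e.credits)=9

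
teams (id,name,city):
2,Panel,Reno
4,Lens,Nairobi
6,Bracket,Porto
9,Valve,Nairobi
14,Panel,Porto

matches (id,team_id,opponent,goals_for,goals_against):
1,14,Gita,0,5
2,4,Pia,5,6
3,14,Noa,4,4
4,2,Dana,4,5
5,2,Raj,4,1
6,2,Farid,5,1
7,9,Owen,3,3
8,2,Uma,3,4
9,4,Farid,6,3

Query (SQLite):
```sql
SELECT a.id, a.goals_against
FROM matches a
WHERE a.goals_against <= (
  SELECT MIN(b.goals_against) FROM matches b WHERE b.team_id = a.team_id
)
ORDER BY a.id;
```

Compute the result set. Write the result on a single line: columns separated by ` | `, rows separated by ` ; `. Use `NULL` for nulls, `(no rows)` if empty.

3 | 4 ; 5 | 1 ; 6 | 1 ; 7 | 3 ; 9 | 3

For each matches row a, compute MIN(goals_against) over rows sharing a.team_id.
Keep row a if a.goals_against <= that per-group MIN.
  team_id=2: MIN(goals_against) = 1
  team_id=4: MIN(goals_against) = 3
  team_id=9: MIN(goals_against) = 3
  team_id=14: MIN(goals_against) = 4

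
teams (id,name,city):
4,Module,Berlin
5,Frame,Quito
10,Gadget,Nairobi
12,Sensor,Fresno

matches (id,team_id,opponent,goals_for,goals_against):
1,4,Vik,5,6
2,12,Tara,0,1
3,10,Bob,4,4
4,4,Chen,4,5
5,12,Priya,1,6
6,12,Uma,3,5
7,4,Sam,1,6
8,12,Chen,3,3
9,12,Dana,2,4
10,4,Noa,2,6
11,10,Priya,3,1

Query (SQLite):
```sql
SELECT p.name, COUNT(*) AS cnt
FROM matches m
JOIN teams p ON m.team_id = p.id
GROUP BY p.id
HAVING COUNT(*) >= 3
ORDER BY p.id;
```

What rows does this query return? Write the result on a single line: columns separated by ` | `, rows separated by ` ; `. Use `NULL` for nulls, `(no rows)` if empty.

Join each matches row to its teams via team_id.
Group joined rows by teams.id; compute COUNT(*) per group.
HAVING: keep groups with count ≥ 3.
  4: ids {1, 4, 7, 10} → COUNT(*)=4
  10: ids {3, 11} → COUNT(*)=2
  12: ids {2, 5, 6, 8, 9} → COUNT(*)=5

Module | 4 ; Sensor | 5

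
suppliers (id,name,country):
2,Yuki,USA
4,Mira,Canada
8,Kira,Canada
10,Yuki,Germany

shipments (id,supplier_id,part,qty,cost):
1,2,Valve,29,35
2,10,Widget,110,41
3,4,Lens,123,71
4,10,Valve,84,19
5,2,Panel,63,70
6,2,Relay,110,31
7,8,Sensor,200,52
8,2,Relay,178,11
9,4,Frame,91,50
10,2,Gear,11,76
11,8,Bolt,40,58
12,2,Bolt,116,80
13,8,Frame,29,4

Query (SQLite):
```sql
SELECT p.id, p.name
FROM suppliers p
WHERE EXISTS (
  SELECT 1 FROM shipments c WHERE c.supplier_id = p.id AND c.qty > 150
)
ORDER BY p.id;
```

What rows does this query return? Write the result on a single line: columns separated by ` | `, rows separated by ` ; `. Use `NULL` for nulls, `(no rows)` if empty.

For each suppliers row, check whether any shipments with matching supplier_id has qty > 150.
Keep rows where that is true.

2 | Yuki ; 8 | Kira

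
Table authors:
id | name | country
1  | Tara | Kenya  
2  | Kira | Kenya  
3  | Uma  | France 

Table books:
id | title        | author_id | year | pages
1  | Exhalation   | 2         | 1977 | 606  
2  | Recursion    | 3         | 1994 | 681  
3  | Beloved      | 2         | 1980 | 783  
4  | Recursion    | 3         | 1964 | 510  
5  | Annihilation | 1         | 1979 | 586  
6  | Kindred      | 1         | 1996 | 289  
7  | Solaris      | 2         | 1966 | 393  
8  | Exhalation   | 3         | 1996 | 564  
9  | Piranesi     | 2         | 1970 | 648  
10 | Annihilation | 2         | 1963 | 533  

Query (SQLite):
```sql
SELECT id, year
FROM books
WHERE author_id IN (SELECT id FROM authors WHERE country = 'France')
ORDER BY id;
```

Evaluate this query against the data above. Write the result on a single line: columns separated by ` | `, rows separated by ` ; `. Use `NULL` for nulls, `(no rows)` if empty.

2 | 1994 ; 4 | 1964 ; 8 | 1996

Inner query: authors.id where country = 'France'.
Outer: keep books rows whose author_id is in that set.
Inner query → {3}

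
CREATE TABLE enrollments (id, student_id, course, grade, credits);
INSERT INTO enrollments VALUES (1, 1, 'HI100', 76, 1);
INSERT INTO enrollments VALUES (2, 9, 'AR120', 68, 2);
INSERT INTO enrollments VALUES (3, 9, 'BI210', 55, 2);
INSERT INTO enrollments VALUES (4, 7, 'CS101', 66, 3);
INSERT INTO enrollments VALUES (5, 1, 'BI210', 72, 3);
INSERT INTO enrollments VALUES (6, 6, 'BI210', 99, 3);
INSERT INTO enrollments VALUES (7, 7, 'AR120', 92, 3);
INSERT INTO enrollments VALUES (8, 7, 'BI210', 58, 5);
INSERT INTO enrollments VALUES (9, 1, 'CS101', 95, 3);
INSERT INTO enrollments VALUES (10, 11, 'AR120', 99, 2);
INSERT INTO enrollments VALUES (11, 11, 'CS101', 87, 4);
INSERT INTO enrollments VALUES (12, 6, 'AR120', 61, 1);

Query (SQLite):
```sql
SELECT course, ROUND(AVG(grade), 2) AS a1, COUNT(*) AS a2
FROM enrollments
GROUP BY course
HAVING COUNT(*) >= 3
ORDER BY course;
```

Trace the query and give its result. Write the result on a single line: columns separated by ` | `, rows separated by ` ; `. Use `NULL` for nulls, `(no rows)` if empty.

AR120 | 80 | 4 ; BI210 | 71 | 4 ; CS101 | 82.67 | 3

Group enrollments by course.
Per group compute: ROUND(AVG(grade), 2), COUNT(*).
HAVING: drop groups with fewer than 3 rows.
  AR120: ids {2, 7, 10, 12} → ROUND(AVG(grade), 2)=80, COUNT(*)=4
  BI210: ids {3, 5, 6, 8} → ROUND(AVG(grade), 2)=71, COUNT(*)=4
  CS101: ids {4, 9, 11} → ROUND(AVG(grade), 2)=82.67, COUNT(*)=3
  HI100: ids {1} → ROUND(AVG(grade), 2)=76, COUNT(*)=1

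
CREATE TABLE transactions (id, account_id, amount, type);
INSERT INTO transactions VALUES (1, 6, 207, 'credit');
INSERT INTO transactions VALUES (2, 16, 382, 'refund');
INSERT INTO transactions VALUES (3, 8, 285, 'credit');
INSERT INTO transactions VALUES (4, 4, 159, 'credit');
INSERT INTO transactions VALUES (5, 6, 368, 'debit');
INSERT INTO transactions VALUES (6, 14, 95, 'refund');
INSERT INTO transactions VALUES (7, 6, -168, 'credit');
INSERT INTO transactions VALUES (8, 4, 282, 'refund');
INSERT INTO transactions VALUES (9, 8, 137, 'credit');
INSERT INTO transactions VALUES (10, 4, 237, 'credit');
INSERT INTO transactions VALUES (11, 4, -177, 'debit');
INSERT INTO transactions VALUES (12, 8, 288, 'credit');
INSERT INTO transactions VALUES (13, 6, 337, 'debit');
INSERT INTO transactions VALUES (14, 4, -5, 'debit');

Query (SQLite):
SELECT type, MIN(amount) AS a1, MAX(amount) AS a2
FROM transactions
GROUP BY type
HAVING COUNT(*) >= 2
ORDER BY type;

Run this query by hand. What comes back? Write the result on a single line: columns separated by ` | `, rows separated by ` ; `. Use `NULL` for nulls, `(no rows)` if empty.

Group transactions by type.
Per group compute: MIN(amount), MAX(amount).
HAVING: drop groups with fewer than 2 rows.
  credit: ids {1, 3, 4, 7, 9, 10, 12} → MIN(amount)=-168, MAX(amount)=288
  debit: ids {5, 11, 13, 14} → MIN(amount)=-177, MAX(amount)=368
  refund: ids {2, 6, 8} → MIN(amount)=95, MAX(amount)=382

credit | -168 | 288 ; debit | -177 | 368 ; refund | 95 | 382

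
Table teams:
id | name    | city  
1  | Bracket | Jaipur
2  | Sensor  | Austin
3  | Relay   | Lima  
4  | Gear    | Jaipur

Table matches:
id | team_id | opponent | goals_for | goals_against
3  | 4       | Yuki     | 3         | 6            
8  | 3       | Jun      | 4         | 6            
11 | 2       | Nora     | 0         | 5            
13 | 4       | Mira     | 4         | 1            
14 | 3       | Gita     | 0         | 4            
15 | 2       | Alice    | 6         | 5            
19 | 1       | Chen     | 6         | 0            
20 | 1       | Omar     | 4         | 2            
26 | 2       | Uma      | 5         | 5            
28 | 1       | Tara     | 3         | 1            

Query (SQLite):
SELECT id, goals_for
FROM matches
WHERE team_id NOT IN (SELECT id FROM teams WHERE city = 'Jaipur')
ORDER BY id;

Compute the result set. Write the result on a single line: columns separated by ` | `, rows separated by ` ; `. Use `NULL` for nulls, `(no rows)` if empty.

8 | 4 ; 11 | 0 ; 14 | 0 ; 15 | 6 ; 26 | 5

Inner query: teams.id where city = 'Jaipur'.
Outer: keep matches rows whose team_id is not in that set.
Inner query → {1, 4}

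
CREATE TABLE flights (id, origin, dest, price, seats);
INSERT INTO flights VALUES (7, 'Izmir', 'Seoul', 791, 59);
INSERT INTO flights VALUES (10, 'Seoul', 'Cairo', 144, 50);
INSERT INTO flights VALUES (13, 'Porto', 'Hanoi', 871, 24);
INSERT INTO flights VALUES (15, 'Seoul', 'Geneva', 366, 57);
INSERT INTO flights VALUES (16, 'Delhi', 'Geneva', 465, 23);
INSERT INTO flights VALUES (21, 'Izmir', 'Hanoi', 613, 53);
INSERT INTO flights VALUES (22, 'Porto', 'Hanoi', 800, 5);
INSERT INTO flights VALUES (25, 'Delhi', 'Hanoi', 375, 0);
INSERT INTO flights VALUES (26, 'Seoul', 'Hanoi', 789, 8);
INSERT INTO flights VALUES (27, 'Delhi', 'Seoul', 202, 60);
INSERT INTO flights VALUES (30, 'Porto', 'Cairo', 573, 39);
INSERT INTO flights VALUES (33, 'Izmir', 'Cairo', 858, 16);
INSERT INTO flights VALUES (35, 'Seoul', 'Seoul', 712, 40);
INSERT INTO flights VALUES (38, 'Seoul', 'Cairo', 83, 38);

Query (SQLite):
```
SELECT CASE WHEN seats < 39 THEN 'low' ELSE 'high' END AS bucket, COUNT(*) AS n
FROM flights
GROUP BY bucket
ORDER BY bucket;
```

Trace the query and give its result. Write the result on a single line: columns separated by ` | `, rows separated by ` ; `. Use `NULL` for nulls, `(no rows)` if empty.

Bucket rows by seats < 39 → 'low' else 'high'; count each bucket.

high | 7 ; low | 7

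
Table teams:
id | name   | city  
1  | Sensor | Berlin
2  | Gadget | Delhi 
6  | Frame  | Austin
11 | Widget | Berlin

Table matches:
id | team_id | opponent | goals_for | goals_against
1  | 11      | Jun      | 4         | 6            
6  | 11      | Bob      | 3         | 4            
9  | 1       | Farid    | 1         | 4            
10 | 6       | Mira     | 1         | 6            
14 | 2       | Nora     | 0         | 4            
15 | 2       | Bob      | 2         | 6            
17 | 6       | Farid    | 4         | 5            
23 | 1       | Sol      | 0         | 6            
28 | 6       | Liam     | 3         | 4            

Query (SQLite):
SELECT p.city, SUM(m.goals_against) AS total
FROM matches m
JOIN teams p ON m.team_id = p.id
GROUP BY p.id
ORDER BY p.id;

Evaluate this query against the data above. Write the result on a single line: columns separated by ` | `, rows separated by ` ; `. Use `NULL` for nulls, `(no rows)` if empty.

Join each matches row to its teams via team_id.
Group joined rows by teams.id; compute SUM(m.goals_against) per group.
  1: ids {9, 23} → SUM(m.goals_against)=10
  2: ids {14, 15} → SUM(m.goals_against)=10
  6: ids {10, 17, 28} → SUM(m.goals_against)=15
  11: ids {1, 6} → SUM(m.goals_against)=10

Berlin | 10 ; Delhi | 10 ; Austin | 15 ; Berlin | 10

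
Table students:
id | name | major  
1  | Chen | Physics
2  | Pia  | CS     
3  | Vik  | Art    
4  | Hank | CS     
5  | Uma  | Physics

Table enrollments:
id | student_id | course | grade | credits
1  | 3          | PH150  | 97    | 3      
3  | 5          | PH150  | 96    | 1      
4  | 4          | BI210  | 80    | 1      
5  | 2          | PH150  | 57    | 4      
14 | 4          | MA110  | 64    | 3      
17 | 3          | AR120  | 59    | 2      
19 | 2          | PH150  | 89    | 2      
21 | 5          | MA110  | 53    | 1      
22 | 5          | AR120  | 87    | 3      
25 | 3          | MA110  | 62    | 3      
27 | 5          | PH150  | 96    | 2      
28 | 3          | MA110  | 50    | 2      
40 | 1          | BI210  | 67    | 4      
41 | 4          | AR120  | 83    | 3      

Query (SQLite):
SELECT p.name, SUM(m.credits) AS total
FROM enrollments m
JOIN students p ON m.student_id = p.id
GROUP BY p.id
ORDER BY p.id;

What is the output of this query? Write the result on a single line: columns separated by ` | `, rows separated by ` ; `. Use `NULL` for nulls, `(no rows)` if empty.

Chen | 4 ; Pia | 6 ; Vik | 10 ; Hank | 7 ; Uma | 7

Join each enrollments row to its students via student_id.
Group joined rows by students.id; compute SUM(m.credits) per group.
  1: ids {40} → SUM(m.credits)=4
  2: ids {5, 19} → SUM(m.credits)=6
  3: ids {1, 17, 25, 28} → SUM(m.credits)=10
  4: ids {4, 14, 41} → SUM(m.credits)=7
  5: ids {3, 21, 22, 27} → SUM(m.credits)=7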